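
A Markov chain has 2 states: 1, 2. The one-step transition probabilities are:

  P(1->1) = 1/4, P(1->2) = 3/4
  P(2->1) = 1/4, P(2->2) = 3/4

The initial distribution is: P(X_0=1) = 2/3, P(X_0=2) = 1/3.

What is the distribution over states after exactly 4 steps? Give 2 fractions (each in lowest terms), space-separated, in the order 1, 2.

Answer: 1/4 3/4

Derivation:
Propagating the distribution step by step (d_{t+1} = d_t * P):
d_0 = (1=2/3, 2=1/3)
  d_1[1] = 2/3*1/4 + 1/3*1/4 = 1/4
  d_1[2] = 2/3*3/4 + 1/3*3/4 = 3/4
d_1 = (1=1/4, 2=3/4)
  d_2[1] = 1/4*1/4 + 3/4*1/4 = 1/4
  d_2[2] = 1/4*3/4 + 3/4*3/4 = 3/4
d_2 = (1=1/4, 2=3/4)
  d_3[1] = 1/4*1/4 + 3/4*1/4 = 1/4
  d_3[2] = 1/4*3/4 + 3/4*3/4 = 3/4
d_3 = (1=1/4, 2=3/4)
  d_4[1] = 1/4*1/4 + 3/4*1/4 = 1/4
  d_4[2] = 1/4*3/4 + 3/4*3/4 = 3/4
d_4 = (1=1/4, 2=3/4)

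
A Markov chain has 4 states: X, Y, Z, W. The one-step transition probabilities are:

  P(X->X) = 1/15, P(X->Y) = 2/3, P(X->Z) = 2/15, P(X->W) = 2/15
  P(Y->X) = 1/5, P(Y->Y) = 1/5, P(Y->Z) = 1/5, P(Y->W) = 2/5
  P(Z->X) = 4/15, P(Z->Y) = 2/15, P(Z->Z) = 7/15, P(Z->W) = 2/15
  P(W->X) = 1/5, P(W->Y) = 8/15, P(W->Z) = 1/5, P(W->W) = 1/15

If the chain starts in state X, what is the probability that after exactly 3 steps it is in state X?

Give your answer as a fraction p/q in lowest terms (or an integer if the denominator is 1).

Computing P^3 by repeated multiplication:
P^1 =
  X: [1/15, 2/3, 2/15, 2/15]
  Y: [1/5, 1/5, 1/5, 2/5]
  Z: [4/15, 2/15, 7/15, 2/15]
  W: [1/5, 8/15, 1/5, 1/15]
P^2 =
  X: [1/5, 4/15, 52/225, 68/225]
  Y: [14/75, 31/75, 6/25, 4/25]
  Z: [44/225, 76/225, 23/75, 4/25]
  W: [14/75, 68/225, 6/25, 61/225]
P^3 =
  X: [637/3375, 142/375, 838/3375, 622/3375]
  Y: [43/225, 73/225, 283/1125, 262/1125]
  Z: [656/3375, 1094/3375, 907/3375, 718/3375]
  W: [43/225, 244/675, 283/1125, 661/3375]

(P^3)[X -> X] = 637/3375

Answer: 637/3375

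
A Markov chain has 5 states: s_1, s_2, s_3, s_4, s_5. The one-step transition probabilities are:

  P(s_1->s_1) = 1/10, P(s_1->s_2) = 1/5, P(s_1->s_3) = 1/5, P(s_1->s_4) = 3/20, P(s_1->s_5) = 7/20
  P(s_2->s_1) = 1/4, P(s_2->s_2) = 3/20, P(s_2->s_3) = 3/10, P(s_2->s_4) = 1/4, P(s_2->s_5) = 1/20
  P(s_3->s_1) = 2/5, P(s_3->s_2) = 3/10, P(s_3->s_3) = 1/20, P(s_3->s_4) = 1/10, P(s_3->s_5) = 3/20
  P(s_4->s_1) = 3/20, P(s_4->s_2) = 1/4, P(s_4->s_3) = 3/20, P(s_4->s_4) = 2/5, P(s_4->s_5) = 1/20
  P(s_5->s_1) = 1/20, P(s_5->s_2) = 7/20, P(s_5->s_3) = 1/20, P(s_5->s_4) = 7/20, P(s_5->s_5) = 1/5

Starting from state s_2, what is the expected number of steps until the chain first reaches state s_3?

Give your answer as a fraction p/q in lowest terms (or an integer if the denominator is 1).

Answer: 23370/4903

Derivation:
Let h_i = expected steps to first reach s_3 from state i.
Boundary: h_s_3 = 0.
First-step equations for the other states:
  h_s_1 = 1 + 1/10*h_s_1 + 1/5*h_s_2 + 1/5*h_s_3 + 3/20*h_s_4 + 7/20*h_s_5
  h_s_2 = 1 + 1/4*h_s_1 + 3/20*h_s_2 + 3/10*h_s_3 + 1/4*h_s_4 + 1/20*h_s_5
  h_s_4 = 1 + 3/20*h_s_1 + 1/4*h_s_2 + 3/20*h_s_3 + 2/5*h_s_4 + 1/20*h_s_5
  h_s_5 = 1 + 1/20*h_s_1 + 7/20*h_s_2 + 1/20*h_s_3 + 7/20*h_s_4 + 1/5*h_s_5

Substituting h_s_3 = 0 and rearranging gives the linear system (I - Q) h = 1:
  [9/10, -1/5, -3/20, -7/20] . (h_s_1, h_s_2, h_s_4, h_s_5) = 1
  [-1/4, 17/20, -1/4, -1/20] . (h_s_1, h_s_2, h_s_4, h_s_5) = 1
  [-3/20, -1/4, 3/5, -1/20] . (h_s_1, h_s_2, h_s_4, h_s_5) = 1
  [-1/20, -7/20, -7/20, 4/5] . (h_s_1, h_s_2, h_s_4, h_s_5) = 1

Solving yields:
  h_s_1 = 80330/14709
  h_s_2 = 23370/4903
  h_s_4 = 81280/14709
  h_s_5 = 29880/4903

Starting state is s_2, so the expected hitting time is h_s_2 = 23370/4903.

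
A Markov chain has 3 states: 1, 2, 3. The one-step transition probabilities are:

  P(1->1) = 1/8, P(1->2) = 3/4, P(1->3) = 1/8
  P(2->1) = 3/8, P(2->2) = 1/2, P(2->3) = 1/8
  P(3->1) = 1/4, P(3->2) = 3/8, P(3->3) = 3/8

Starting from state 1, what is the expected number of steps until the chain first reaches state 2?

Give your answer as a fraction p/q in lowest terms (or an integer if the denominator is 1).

Let h_i = expected steps to first reach 2 from state i.
Boundary: h_2 = 0.
First-step equations for the other states:
  h_1 = 1 + 1/8*h_1 + 3/4*h_2 + 1/8*h_3
  h_3 = 1 + 1/4*h_1 + 3/8*h_2 + 3/8*h_3

Substituting h_2 = 0 and rearranging gives the linear system (I - Q) h = 1:
  [7/8, -1/8] . (h_1, h_3) = 1
  [-1/4, 5/8] . (h_1, h_3) = 1

Solving yields:
  h_1 = 16/11
  h_3 = 24/11

Starting state is 1, so the expected hitting time is h_1 = 16/11.

Answer: 16/11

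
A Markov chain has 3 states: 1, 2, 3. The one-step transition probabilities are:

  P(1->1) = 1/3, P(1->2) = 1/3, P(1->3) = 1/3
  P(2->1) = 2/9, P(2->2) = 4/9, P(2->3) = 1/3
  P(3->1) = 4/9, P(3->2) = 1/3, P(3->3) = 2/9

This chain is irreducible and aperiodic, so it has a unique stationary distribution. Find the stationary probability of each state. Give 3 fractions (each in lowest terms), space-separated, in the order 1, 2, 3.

Answer: 13/40 3/8 3/10

Derivation:
The stationary distribution satisfies pi = pi * P, i.e.:
  pi_1 = 1/3*pi_1 + 2/9*pi_2 + 4/9*pi_3
  pi_2 = 1/3*pi_1 + 4/9*pi_2 + 1/3*pi_3
  pi_3 = 1/3*pi_1 + 1/3*pi_2 + 2/9*pi_3
with normalization: pi_1 + pi_2 + pi_3 = 1.

Using the first 2 balance equations plus normalization, the linear system A*pi = b is:
  [-2/3, 2/9, 4/9] . pi = 0
  [1/3, -5/9, 1/3] . pi = 0
  [1, 1, 1] . pi = 1

Solving yields:
  pi_1 = 13/40
  pi_2 = 3/8
  pi_3 = 3/10

Verification (pi * P):
  13/40*1/3 + 3/8*2/9 + 3/10*4/9 = 13/40 = pi_1  (ok)
  13/40*1/3 + 3/8*4/9 + 3/10*1/3 = 3/8 = pi_2  (ok)
  13/40*1/3 + 3/8*1/3 + 3/10*2/9 = 3/10 = pi_3  (ok)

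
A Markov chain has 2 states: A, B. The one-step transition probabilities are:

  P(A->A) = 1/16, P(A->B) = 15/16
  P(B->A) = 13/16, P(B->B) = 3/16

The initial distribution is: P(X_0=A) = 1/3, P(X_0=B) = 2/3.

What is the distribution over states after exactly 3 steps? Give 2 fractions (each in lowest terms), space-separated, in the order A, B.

Answer: 133/256 123/256

Derivation:
Propagating the distribution step by step (d_{t+1} = d_t * P):
d_0 = (A=1/3, B=2/3)
  d_1[A] = 1/3*1/16 + 2/3*13/16 = 9/16
  d_1[B] = 1/3*15/16 + 2/3*3/16 = 7/16
d_1 = (A=9/16, B=7/16)
  d_2[A] = 9/16*1/16 + 7/16*13/16 = 25/64
  d_2[B] = 9/16*15/16 + 7/16*3/16 = 39/64
d_2 = (A=25/64, B=39/64)
  d_3[A] = 25/64*1/16 + 39/64*13/16 = 133/256
  d_3[B] = 25/64*15/16 + 39/64*3/16 = 123/256
d_3 = (A=133/256, B=123/256)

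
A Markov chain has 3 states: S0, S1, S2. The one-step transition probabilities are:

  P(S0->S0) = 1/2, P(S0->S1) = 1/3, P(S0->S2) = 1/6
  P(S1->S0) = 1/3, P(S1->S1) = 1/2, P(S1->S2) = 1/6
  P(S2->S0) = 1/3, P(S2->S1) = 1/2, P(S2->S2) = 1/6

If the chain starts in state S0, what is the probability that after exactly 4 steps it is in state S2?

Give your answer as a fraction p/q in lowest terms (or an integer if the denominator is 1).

Computing P^4 by repeated multiplication:
P^1 =
  S0: [1/2, 1/3, 1/6]
  S1: [1/3, 1/2, 1/6]
  S2: [1/3, 1/2, 1/6]
P^2 =
  S0: [5/12, 5/12, 1/6]
  S1: [7/18, 4/9, 1/6]
  S2: [7/18, 4/9, 1/6]
P^3 =
  S0: [29/72, 31/72, 1/6]
  S1: [43/108, 47/108, 1/6]
  S2: [43/108, 47/108, 1/6]
P^4 =
  S0: [173/432, 187/432, 1/6]
  S1: [259/648, 281/648, 1/6]
  S2: [259/648, 281/648, 1/6]

(P^4)[S0 -> S2] = 1/6

Answer: 1/6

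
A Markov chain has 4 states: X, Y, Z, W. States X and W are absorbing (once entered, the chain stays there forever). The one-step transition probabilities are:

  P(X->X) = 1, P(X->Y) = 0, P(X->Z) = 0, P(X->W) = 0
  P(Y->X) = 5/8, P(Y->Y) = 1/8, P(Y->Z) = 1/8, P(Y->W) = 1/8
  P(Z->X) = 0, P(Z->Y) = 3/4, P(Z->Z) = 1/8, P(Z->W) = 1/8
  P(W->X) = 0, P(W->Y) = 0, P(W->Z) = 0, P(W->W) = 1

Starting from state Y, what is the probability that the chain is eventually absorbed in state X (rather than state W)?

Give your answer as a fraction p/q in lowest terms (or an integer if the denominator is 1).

Answer: 35/43

Derivation:
Let a_i = P(absorbed in X | start in state i).
Boundary conditions: a_X = 1, a_W = 0.
For each transient state i, a_i = sum_j P(i->j) * a_j:
  a_Y = 5/8*a_X + 1/8*a_Y + 1/8*a_Z + 1/8*a_W
  a_Z = 0*a_X + 3/4*a_Y + 1/8*a_Z + 1/8*a_W

Substituting a_X = 1 and a_W = 0, rearrange to (I - Q) a = r where r[i] = P(i -> X):
  [7/8, -1/8] . (a_Y, a_Z) = 5/8
  [-3/4, 7/8] . (a_Y, a_Z) = 0

Solving yields:
  a_Y = 35/43
  a_Z = 30/43

Starting state is Y, so the absorption probability is a_Y = 35/43.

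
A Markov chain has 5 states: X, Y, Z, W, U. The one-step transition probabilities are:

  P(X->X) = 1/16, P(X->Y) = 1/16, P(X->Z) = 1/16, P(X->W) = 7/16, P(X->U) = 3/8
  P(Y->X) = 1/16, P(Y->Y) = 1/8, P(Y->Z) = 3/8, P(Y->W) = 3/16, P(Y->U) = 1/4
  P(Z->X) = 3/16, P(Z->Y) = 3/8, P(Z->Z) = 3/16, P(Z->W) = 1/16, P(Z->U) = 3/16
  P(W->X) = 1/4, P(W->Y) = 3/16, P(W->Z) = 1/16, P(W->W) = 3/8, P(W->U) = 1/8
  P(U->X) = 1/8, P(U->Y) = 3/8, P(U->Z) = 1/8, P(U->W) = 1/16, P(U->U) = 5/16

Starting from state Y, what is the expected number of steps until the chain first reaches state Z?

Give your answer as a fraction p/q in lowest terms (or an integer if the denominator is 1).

Let h_i = expected steps to first reach Z from state i.
Boundary: h_Z = 0.
First-step equations for the other states:
  h_X = 1 + 1/16*h_X + 1/16*h_Y + 1/16*h_Z + 7/16*h_W + 3/8*h_U
  h_Y = 1 + 1/16*h_X + 1/8*h_Y + 3/8*h_Z + 3/16*h_W + 1/4*h_U
  h_W = 1 + 1/4*h_X + 3/16*h_Y + 1/16*h_Z + 3/8*h_W + 1/8*h_U
  h_U = 1 + 1/8*h_X + 3/8*h_Y + 1/8*h_Z + 1/16*h_W + 5/16*h_U

Substituting h_Z = 0 and rearranging gives the linear system (I - Q) h = 1:
  [15/16, -1/16, -7/16, -3/8] . (h_X, h_Y, h_W, h_U) = 1
  [-1/16, 7/8, -3/16, -1/4] . (h_X, h_Y, h_W, h_U) = 1
  [-1/4, -3/16, 5/8, -1/8] . (h_X, h_Y, h_W, h_U) = 1
  [-1/8, -3/8, -1/16, 11/16] . (h_X, h_Y, h_W, h_U) = 1

Solving yields:
  h_X = 33416/4647
  h_Y = 22960/4647
  h_W = 33368/4647
  h_U = 9464/1549

Starting state is Y, so the expected hitting time is h_Y = 22960/4647.

Answer: 22960/4647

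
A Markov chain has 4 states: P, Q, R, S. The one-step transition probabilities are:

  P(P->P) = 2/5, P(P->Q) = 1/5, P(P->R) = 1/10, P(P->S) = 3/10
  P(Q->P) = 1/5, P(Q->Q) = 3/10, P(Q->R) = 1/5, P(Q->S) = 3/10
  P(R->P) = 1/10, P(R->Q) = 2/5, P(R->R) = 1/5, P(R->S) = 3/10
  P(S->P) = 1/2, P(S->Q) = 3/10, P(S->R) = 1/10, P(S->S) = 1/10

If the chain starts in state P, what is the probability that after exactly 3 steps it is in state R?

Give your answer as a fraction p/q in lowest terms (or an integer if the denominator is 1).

Answer: 7/50

Derivation:
Computing P^3 by repeated multiplication:
P^1 =
  P: [2/5, 1/5, 1/10, 3/10]
  Q: [1/5, 3/10, 1/5, 3/10]
  R: [1/10, 2/5, 1/5, 3/10]
  S: [1/2, 3/10, 1/10, 1/10]
P^2 =
  P: [9/25, 27/100, 13/100, 6/25]
  Q: [31/100, 3/10, 3/20, 6/25]
  R: [29/100, 31/100, 4/25, 6/25]
  S: [8/25, 13/50, 7/50, 7/25]
P^3 =
  P: [331/1000, 277/1000, 7/50, 63/250]
  Q: [319/1000, 71/250, 29/200, 63/250]
  R: [157/500, 287/1000, 147/1000, 63/250]
  S: [167/500, 141/500, 7/50, 61/250]

(P^3)[P -> R] = 7/50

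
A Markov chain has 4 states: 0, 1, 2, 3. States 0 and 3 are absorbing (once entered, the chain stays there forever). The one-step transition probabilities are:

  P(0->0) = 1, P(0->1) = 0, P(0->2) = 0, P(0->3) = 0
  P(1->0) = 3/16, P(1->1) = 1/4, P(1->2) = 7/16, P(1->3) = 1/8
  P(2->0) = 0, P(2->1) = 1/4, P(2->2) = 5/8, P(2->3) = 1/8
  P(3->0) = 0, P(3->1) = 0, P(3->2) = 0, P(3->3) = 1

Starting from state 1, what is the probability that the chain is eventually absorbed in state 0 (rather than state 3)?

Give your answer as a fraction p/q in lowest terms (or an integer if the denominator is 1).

Answer: 9/22

Derivation:
Let a_i = P(absorbed in 0 | start in state i).
Boundary conditions: a_0 = 1, a_3 = 0.
For each transient state i, a_i = sum_j P(i->j) * a_j:
  a_1 = 3/16*a_0 + 1/4*a_1 + 7/16*a_2 + 1/8*a_3
  a_2 = 0*a_0 + 1/4*a_1 + 5/8*a_2 + 1/8*a_3

Substituting a_0 = 1 and a_3 = 0, rearrange to (I - Q) a = r where r[i] = P(i -> 0):
  [3/4, -7/16] . (a_1, a_2) = 3/16
  [-1/4, 3/8] . (a_1, a_2) = 0

Solving yields:
  a_1 = 9/22
  a_2 = 3/11

Starting state is 1, so the absorption probability is a_1 = 9/22.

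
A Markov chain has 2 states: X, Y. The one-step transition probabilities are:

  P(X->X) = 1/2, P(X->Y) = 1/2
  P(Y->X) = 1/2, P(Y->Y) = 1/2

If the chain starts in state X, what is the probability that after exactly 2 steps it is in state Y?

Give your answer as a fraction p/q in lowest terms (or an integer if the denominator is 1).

Answer: 1/2

Derivation:
Computing P^2 by repeated multiplication:
P^1 =
  X: [1/2, 1/2]
  Y: [1/2, 1/2]
P^2 =
  X: [1/2, 1/2]
  Y: [1/2, 1/2]

(P^2)[X -> Y] = 1/2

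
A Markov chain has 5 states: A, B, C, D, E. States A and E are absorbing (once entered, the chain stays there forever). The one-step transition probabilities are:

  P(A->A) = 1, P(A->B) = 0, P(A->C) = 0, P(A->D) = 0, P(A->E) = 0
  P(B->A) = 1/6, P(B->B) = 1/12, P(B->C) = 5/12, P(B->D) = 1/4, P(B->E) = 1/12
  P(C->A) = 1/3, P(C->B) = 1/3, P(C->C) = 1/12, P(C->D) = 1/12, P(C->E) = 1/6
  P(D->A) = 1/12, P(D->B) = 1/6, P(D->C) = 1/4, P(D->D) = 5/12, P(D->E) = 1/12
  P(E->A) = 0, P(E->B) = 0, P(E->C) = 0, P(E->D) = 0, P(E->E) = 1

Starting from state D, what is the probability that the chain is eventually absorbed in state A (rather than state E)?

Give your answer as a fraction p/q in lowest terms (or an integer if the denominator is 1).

Answer: 341/562

Derivation:
Let a_i = P(absorbed in A | start in state i).
Boundary conditions: a_A = 1, a_E = 0.
For each transient state i, a_i = sum_j P(i->j) * a_j:
  a_B = 1/6*a_A + 1/12*a_B + 5/12*a_C + 1/4*a_D + 1/12*a_E
  a_C = 1/3*a_A + 1/3*a_B + 1/12*a_C + 1/12*a_D + 1/6*a_E
  a_D = 1/12*a_A + 1/6*a_B + 1/4*a_C + 5/12*a_D + 1/12*a_E

Substituting a_A = 1 and a_E = 0, rearrange to (I - Q) a = r where r[i] = P(i -> A):
  [11/12, -5/12, -1/4] . (a_B, a_C, a_D) = 1/6
  [-1/3, 11/12, -1/12] . (a_B, a_C, a_D) = 1/3
  [-1/6, -1/4, 7/12] . (a_B, a_C, a_D) = 1/12

Solving yields:
  a_B = 181/281
  a_C = 367/562
  a_D = 341/562

Starting state is D, so the absorption probability is a_D = 341/562.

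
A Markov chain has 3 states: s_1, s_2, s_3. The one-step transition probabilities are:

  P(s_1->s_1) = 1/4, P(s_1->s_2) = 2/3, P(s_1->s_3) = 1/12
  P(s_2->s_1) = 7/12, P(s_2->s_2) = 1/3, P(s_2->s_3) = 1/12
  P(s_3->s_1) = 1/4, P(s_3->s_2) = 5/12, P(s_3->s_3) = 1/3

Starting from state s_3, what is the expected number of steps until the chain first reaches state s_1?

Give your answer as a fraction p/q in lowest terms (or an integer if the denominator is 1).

Answer: 156/59

Derivation:
Let h_i = expected steps to first reach s_1 from state i.
Boundary: h_s_1 = 0.
First-step equations for the other states:
  h_s_2 = 1 + 7/12*h_s_1 + 1/3*h_s_2 + 1/12*h_s_3
  h_s_3 = 1 + 1/4*h_s_1 + 5/12*h_s_2 + 1/3*h_s_3

Substituting h_s_1 = 0 and rearranging gives the linear system (I - Q) h = 1:
  [2/3, -1/12] . (h_s_2, h_s_3) = 1
  [-5/12, 2/3] . (h_s_2, h_s_3) = 1

Solving yields:
  h_s_2 = 108/59
  h_s_3 = 156/59

Starting state is s_3, so the expected hitting time is h_s_3 = 156/59.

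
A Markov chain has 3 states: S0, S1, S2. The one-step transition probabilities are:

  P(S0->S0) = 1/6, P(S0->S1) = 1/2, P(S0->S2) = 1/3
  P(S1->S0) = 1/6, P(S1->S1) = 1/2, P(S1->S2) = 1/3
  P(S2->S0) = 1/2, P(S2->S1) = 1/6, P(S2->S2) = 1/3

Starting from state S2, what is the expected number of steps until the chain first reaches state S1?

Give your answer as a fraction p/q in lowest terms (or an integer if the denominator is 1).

Answer: 24/7

Derivation:
Let h_i = expected steps to first reach S1 from state i.
Boundary: h_S1 = 0.
First-step equations for the other states:
  h_S0 = 1 + 1/6*h_S0 + 1/2*h_S1 + 1/3*h_S2
  h_S2 = 1 + 1/2*h_S0 + 1/6*h_S1 + 1/3*h_S2

Substituting h_S1 = 0 and rearranging gives the linear system (I - Q) h = 1:
  [5/6, -1/3] . (h_S0, h_S2) = 1
  [-1/2, 2/3] . (h_S0, h_S2) = 1

Solving yields:
  h_S0 = 18/7
  h_S2 = 24/7

Starting state is S2, so the expected hitting time is h_S2 = 24/7.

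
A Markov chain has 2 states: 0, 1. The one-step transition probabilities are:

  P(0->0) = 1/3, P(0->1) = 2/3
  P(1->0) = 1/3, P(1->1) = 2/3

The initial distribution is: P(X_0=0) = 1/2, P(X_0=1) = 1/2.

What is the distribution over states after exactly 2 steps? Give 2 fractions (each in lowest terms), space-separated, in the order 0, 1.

Propagating the distribution step by step (d_{t+1} = d_t * P):
d_0 = (0=1/2, 1=1/2)
  d_1[0] = 1/2*1/3 + 1/2*1/3 = 1/3
  d_1[1] = 1/2*2/3 + 1/2*2/3 = 2/3
d_1 = (0=1/3, 1=2/3)
  d_2[0] = 1/3*1/3 + 2/3*1/3 = 1/3
  d_2[1] = 1/3*2/3 + 2/3*2/3 = 2/3
d_2 = (0=1/3, 1=2/3)

Answer: 1/3 2/3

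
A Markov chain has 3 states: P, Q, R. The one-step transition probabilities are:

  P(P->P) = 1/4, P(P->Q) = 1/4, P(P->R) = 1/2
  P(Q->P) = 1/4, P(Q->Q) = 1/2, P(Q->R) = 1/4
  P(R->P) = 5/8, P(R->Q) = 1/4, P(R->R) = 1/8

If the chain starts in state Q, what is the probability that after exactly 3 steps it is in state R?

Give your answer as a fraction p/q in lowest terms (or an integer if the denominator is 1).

Computing P^3 by repeated multiplication:
P^1 =
  P: [1/4, 1/4, 1/2]
  Q: [1/4, 1/2, 1/4]
  R: [5/8, 1/4, 1/8]
P^2 =
  P: [7/16, 5/16, 1/4]
  Q: [11/32, 3/8, 9/32]
  R: [19/64, 5/16, 25/64]
P^3 =
  P: [11/32, 21/64, 21/64]
  Q: [91/256, 11/32, 77/256]
  R: [203/512, 21/64, 141/512]

(P^3)[Q -> R] = 77/256

Answer: 77/256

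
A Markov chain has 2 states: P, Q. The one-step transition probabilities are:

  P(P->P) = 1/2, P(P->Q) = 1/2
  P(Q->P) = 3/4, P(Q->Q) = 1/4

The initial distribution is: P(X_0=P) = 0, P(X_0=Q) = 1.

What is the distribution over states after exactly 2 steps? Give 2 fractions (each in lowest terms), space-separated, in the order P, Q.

Propagating the distribution step by step (d_{t+1} = d_t * P):
d_0 = (P=0, Q=1)
  d_1[P] = 0*1/2 + 1*3/4 = 3/4
  d_1[Q] = 0*1/2 + 1*1/4 = 1/4
d_1 = (P=3/4, Q=1/4)
  d_2[P] = 3/4*1/2 + 1/4*3/4 = 9/16
  d_2[Q] = 3/4*1/2 + 1/4*1/4 = 7/16
d_2 = (P=9/16, Q=7/16)

Answer: 9/16 7/16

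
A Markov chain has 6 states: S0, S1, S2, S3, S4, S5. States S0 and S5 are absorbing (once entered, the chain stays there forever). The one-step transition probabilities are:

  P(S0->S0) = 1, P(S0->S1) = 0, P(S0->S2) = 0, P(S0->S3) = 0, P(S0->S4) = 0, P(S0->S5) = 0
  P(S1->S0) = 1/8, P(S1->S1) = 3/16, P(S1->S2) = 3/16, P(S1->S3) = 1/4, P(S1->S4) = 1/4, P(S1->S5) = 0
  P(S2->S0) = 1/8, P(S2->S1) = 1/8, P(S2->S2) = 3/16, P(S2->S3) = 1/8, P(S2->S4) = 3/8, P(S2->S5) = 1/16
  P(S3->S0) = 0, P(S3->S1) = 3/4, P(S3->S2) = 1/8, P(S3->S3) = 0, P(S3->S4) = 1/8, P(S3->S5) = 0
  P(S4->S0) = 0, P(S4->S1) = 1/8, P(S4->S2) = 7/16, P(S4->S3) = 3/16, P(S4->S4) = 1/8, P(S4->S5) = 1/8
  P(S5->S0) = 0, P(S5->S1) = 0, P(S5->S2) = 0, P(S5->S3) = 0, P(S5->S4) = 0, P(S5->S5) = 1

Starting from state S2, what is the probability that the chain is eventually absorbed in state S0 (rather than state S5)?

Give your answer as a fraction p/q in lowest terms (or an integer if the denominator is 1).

Answer: 3062/5251

Derivation:
Let a_i = P(absorbed in S0 | start in state i).
Boundary conditions: a_S0 = 1, a_S5 = 0.
For each transient state i, a_i = sum_j P(i->j) * a_j:
  a_S1 = 1/8*a_S0 + 3/16*a_S1 + 3/16*a_S2 + 1/4*a_S3 + 1/4*a_S4 + 0*a_S5
  a_S2 = 1/8*a_S0 + 1/8*a_S1 + 3/16*a_S2 + 1/8*a_S3 + 3/8*a_S4 + 1/16*a_S5
  a_S3 = 0*a_S0 + 3/4*a_S1 + 1/8*a_S2 + 0*a_S3 + 1/8*a_S4 + 0*a_S5
  a_S4 = 0*a_S0 + 1/8*a_S1 + 7/16*a_S2 + 3/16*a_S3 + 1/8*a_S4 + 1/8*a_S5

Substituting a_S0 = 1 and a_S5 = 0, rearrange to (I - Q) a = r where r[i] = P(i -> S0):
  [13/16, -3/16, -1/4, -1/4] . (a_S1, a_S2, a_S3, a_S4) = 1/8
  [-1/8, 13/16, -1/8, -3/8] . (a_S1, a_S2, a_S3, a_S4) = 1/8
  [-3/4, -1/8, 1, -1/8] . (a_S1, a_S2, a_S3, a_S4) = 0
  [-1/8, -7/16, -3/16, 7/8] . (a_S1, a_S2, a_S3, a_S4) = 0

Solving yields:
  a_S1 = 3336/5251
  a_S2 = 3062/5251
  a_S3 = 3222/5251
  a_S4 = 2698/5251

Starting state is S2, so the absorption probability is a_S2 = 3062/5251.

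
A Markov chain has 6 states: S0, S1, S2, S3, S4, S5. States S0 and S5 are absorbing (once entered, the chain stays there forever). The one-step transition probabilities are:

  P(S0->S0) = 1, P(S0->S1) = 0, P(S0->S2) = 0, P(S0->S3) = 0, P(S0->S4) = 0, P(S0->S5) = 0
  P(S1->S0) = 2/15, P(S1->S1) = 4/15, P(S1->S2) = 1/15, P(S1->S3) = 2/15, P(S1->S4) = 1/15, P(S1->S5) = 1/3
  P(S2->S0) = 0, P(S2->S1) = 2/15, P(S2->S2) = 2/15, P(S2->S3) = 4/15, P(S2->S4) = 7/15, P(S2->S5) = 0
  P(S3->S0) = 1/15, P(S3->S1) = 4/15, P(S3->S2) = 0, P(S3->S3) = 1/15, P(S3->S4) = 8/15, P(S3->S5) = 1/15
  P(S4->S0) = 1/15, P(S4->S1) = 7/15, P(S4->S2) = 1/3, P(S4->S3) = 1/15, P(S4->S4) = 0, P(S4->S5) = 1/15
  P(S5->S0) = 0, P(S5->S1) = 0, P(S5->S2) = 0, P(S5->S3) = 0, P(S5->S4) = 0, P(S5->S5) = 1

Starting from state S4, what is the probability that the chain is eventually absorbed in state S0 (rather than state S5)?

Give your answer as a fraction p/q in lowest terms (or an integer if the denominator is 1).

Answer: 5537/15712

Derivation:
Let a_i = P(absorbed in S0 | start in state i).
Boundary conditions: a_S0 = 1, a_S5 = 0.
For each transient state i, a_i = sum_j P(i->j) * a_j:
  a_S1 = 2/15*a_S0 + 4/15*a_S1 + 1/15*a_S2 + 2/15*a_S3 + 1/15*a_S4 + 1/3*a_S5
  a_S2 = 0*a_S0 + 2/15*a_S1 + 2/15*a_S2 + 4/15*a_S3 + 7/15*a_S4 + 0*a_S5
  a_S3 = 1/15*a_S0 + 4/15*a_S1 + 0*a_S2 + 1/15*a_S3 + 8/15*a_S4 + 1/15*a_S5
  a_S4 = 1/15*a_S0 + 7/15*a_S1 + 1/3*a_S2 + 1/15*a_S3 + 0*a_S4 + 1/15*a_S5

Substituting a_S0 = 1 and a_S5 = 0, rearrange to (I - Q) a = r where r[i] = P(i -> S0):
  [11/15, -1/15, -2/15, -1/15] . (a_S1, a_S2, a_S3, a_S4) = 2/15
  [-2/15, 13/15, -4/15, -7/15] . (a_S1, a_S2, a_S3, a_S4) = 0
  [-4/15, 0, 14/15, -8/15] . (a_S1, a_S2, a_S3, a_S4) = 1/15
  [-7/15, -1/3, -1/15, 1] . (a_S1, a_S2, a_S3, a_S4) = 1/15

Solving yields:
  a_S1 = 1223/3928
  a_S2 = 5483/15712
  a_S3 = 1421/3928
  a_S4 = 5537/15712

Starting state is S4, so the absorption probability is a_S4 = 5537/15712.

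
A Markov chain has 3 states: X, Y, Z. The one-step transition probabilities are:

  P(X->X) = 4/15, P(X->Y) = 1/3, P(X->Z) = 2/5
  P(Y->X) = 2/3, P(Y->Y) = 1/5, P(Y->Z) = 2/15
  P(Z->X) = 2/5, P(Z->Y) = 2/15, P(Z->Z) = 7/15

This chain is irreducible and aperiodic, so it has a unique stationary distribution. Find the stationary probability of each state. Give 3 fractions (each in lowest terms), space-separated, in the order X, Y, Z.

The stationary distribution satisfies pi = pi * P, i.e.:
  pi_X = 4/15*pi_X + 2/3*pi_Y + 2/5*pi_Z
  pi_Y = 1/3*pi_X + 1/5*pi_Y + 2/15*pi_Z
  pi_Z = 2/5*pi_X + 2/15*pi_Y + 7/15*pi_Z
with normalization: pi_X + pi_Y + pi_Z = 1.

Using the first 2 balance equations plus normalization, the linear system A*pi = b is:
  [-11/15, 2/3, 2/5] . pi = 0
  [1/3, -4/5, 2/15] . pi = 0
  [1, 1, 1] . pi = 1

Solving yields:
  pi_X = 46/113
  pi_Y = 26/113
  pi_Z = 41/113

Verification (pi * P):
  46/113*4/15 + 26/113*2/3 + 41/113*2/5 = 46/113 = pi_X  (ok)
  46/113*1/3 + 26/113*1/5 + 41/113*2/15 = 26/113 = pi_Y  (ok)
  46/113*2/5 + 26/113*2/15 + 41/113*7/15 = 41/113 = pi_Z  (ok)

Answer: 46/113 26/113 41/113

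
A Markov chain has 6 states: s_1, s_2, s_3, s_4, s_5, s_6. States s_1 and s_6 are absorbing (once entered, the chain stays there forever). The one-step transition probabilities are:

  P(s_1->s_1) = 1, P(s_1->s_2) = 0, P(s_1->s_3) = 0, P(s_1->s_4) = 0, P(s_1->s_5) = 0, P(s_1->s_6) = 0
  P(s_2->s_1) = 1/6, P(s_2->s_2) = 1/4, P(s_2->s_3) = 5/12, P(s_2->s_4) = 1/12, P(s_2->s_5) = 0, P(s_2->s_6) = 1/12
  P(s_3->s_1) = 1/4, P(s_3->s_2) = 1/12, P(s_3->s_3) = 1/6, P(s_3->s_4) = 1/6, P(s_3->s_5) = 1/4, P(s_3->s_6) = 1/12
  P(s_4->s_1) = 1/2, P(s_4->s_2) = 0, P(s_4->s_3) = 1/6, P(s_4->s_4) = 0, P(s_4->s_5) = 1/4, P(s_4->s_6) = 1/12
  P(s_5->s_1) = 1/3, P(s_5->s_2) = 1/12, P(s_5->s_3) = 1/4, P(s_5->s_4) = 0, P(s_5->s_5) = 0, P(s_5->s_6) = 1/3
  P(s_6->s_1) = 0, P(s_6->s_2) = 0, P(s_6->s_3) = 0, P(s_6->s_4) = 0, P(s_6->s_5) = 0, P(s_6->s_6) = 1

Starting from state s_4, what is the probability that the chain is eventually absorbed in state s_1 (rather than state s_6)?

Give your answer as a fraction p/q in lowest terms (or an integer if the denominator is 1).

Let a_i = P(absorbed in s_1 | start in state i).
Boundary conditions: a_s_1 = 1, a_s_6 = 0.
For each transient state i, a_i = sum_j P(i->j) * a_j:
  a_s_2 = 1/6*a_s_1 + 1/4*a_s_2 + 5/12*a_s_3 + 1/12*a_s_4 + 0*a_s_5 + 1/12*a_s_6
  a_s_3 = 1/4*a_s_1 + 1/12*a_s_2 + 1/6*a_s_3 + 1/6*a_s_4 + 1/4*a_s_5 + 1/12*a_s_6
  a_s_4 = 1/2*a_s_1 + 0*a_s_2 + 1/6*a_s_3 + 0*a_s_4 + 1/4*a_s_5 + 1/12*a_s_6
  a_s_5 = 1/3*a_s_1 + 1/12*a_s_2 + 1/4*a_s_3 + 0*a_s_4 + 0*a_s_5 + 1/3*a_s_6

Substituting a_s_1 = 1 and a_s_6 = 0, rearrange to (I - Q) a = r where r[i] = P(i -> s_1):
  [3/4, -5/12, -1/12, 0] . (a_s_2, a_s_3, a_s_4, a_s_5) = 1/6
  [-1/12, 5/6, -1/6, -1/4] . (a_s_2, a_s_3, a_s_4, a_s_5) = 1/4
  [0, -1/6, 1, -1/4] . (a_s_2, a_s_3, a_s_4, a_s_5) = 1/2
  [-1/12, -1/4, 0, 1] . (a_s_2, a_s_3, a_s_4, a_s_5) = 1/3

Solving yields:
  a_s_2 = 31/45
  a_s_3 = 31/45
  a_s_4 = 34/45
  a_s_5 = 76/135

Starting state is s_4, so the absorption probability is a_s_4 = 34/45.

Answer: 34/45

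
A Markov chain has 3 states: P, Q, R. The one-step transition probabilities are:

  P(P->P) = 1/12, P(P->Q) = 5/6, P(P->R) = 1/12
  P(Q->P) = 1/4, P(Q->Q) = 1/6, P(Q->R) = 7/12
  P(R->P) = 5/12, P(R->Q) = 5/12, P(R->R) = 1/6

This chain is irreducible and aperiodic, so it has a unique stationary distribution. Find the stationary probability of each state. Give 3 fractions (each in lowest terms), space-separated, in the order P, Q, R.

The stationary distribution satisfies pi = pi * P, i.e.:
  pi_P = 1/12*pi_P + 1/4*pi_Q + 5/12*pi_R
  pi_Q = 5/6*pi_P + 1/6*pi_Q + 5/12*pi_R
  pi_R = 1/12*pi_P + 7/12*pi_Q + 1/6*pi_R
with normalization: pi_P + pi_Q + pi_R = 1.

Using the first 2 balance equations plus normalization, the linear system A*pi = b is:
  [-11/12, 1/4, 5/12] . pi = 0
  [5/6, -5/6, 5/12] . pi = 0
  [1, 1, 1] . pi = 1

Solving yields:
  pi_P = 13/50
  pi_Q = 21/50
  pi_R = 8/25

Verification (pi * P):
  13/50*1/12 + 21/50*1/4 + 8/25*5/12 = 13/50 = pi_P  (ok)
  13/50*5/6 + 21/50*1/6 + 8/25*5/12 = 21/50 = pi_Q  (ok)
  13/50*1/12 + 21/50*7/12 + 8/25*1/6 = 8/25 = pi_R  (ok)

Answer: 13/50 21/50 8/25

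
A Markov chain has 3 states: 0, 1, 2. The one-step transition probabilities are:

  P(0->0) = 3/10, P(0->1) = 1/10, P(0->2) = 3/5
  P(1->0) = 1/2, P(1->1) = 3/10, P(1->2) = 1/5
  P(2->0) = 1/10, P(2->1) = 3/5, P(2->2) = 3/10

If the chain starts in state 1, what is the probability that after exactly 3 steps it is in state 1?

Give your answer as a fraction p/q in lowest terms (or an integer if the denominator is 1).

Computing P^3 by repeated multiplication:
P^1 =
  0: [3/10, 1/10, 3/5]
  1: [1/2, 3/10, 1/5]
  2: [1/10, 3/5, 3/10]
P^2 =
  0: [1/5, 21/50, 19/50]
  1: [8/25, 13/50, 21/50]
  2: [9/25, 37/100, 27/100]
P^3 =
  0: [77/250, 187/500, 159/500]
  1: [67/250, 181/500, 37/100]
  2: [8/25, 309/1000, 371/1000]

(P^3)[1 -> 1] = 181/500

Answer: 181/500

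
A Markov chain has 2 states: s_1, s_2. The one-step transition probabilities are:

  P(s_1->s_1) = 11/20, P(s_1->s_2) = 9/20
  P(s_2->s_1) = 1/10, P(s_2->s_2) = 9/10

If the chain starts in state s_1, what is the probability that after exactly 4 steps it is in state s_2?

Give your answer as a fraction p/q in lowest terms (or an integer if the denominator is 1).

Computing P^4 by repeated multiplication:
P^1 =
  s_1: [11/20, 9/20]
  s_2: [1/10, 9/10]
P^2 =
  s_1: [139/400, 261/400]
  s_2: [29/200, 171/200]
P^3 =
  s_1: [2051/8000, 5949/8000]
  s_2: [661/4000, 3339/4000]
P^4 =
  s_1: [34459/160000, 125541/160000]
  s_2: [13949/80000, 66051/80000]

(P^4)[s_1 -> s_2] = 125541/160000

Answer: 125541/160000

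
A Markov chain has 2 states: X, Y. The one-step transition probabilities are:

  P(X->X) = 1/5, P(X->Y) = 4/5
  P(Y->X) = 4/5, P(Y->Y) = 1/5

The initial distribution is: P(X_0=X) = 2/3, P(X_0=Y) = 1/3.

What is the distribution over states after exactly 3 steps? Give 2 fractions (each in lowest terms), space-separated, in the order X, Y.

Propagating the distribution step by step (d_{t+1} = d_t * P):
d_0 = (X=2/3, Y=1/3)
  d_1[X] = 2/3*1/5 + 1/3*4/5 = 2/5
  d_1[Y] = 2/3*4/5 + 1/3*1/5 = 3/5
d_1 = (X=2/5, Y=3/5)
  d_2[X] = 2/5*1/5 + 3/5*4/5 = 14/25
  d_2[Y] = 2/5*4/5 + 3/5*1/5 = 11/25
d_2 = (X=14/25, Y=11/25)
  d_3[X] = 14/25*1/5 + 11/25*4/5 = 58/125
  d_3[Y] = 14/25*4/5 + 11/25*1/5 = 67/125
d_3 = (X=58/125, Y=67/125)

Answer: 58/125 67/125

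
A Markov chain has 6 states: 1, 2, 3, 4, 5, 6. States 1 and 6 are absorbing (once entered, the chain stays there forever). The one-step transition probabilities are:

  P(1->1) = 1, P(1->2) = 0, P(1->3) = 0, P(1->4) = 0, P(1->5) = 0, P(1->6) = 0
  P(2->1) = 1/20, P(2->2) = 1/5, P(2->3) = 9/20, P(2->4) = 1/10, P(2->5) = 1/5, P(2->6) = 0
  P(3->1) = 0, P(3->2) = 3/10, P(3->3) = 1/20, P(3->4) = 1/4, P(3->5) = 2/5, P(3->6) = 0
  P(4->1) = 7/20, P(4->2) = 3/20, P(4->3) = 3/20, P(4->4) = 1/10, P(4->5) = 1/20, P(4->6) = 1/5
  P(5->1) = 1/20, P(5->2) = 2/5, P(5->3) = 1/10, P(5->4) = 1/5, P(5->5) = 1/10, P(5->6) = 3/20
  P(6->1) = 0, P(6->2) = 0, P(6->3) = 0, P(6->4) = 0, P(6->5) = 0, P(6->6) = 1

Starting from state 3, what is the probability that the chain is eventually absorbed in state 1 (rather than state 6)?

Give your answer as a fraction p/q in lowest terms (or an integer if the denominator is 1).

Answer: 3657/6565

Derivation:
Let a_i = P(absorbed in 1 | start in state i).
Boundary conditions: a_1 = 1, a_6 = 0.
For each transient state i, a_i = sum_j P(i->j) * a_j:
  a_2 = 1/20*a_1 + 1/5*a_2 + 9/20*a_3 + 1/10*a_4 + 1/5*a_5 + 0*a_6
  a_3 = 0*a_1 + 3/10*a_2 + 1/20*a_3 + 1/4*a_4 + 2/5*a_5 + 0*a_6
  a_4 = 7/20*a_1 + 3/20*a_2 + 3/20*a_3 + 1/10*a_4 + 1/20*a_5 + 1/5*a_6
  a_5 = 1/20*a_1 + 2/5*a_2 + 1/10*a_3 + 1/5*a_4 + 1/10*a_5 + 3/20*a_6

Substituting a_1 = 1 and a_6 = 0, rearrange to (I - Q) a = r where r[i] = P(i -> 1):
  [4/5, -9/20, -1/10, -1/5] . (a_2, a_3, a_4, a_5) = 1/20
  [-3/10, 19/20, -1/4, -2/5] . (a_2, a_3, a_4, a_5) = 0
  [-3/20, -3/20, 9/10, -1/20] . (a_2, a_3, a_4, a_5) = 7/20
  [-2/5, -1/10, -1/5, 9/10] . (a_2, a_3, a_4, a_5) = 1/20

Solving yields:
  a_2 = 7603/13130
  a_3 = 3657/6565
  a_4 = 3982/6565
  a_5 = 6691/13130

Starting state is 3, so the absorption probability is a_3 = 3657/6565.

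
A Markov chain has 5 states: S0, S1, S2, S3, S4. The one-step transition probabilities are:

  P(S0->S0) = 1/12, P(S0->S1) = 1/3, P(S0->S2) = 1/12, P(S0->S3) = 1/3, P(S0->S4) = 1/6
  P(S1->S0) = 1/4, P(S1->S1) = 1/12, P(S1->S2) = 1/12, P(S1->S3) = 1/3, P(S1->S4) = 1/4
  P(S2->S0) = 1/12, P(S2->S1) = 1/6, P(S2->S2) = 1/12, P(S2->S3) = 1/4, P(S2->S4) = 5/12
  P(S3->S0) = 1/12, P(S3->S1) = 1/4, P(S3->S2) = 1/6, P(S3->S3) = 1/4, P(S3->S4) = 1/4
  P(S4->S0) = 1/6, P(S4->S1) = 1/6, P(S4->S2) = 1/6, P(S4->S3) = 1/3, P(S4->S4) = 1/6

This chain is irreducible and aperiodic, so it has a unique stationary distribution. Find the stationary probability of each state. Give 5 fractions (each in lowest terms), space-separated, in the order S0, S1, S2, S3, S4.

The stationary distribution satisfies pi = pi * P, i.e.:
  pi_S0 = 1/12*pi_S0 + 1/4*pi_S1 + 1/12*pi_S2 + 1/12*pi_S3 + 1/6*pi_S4
  pi_S1 = 1/3*pi_S0 + 1/12*pi_S1 + 1/6*pi_S2 + 1/4*pi_S3 + 1/6*pi_S4
  pi_S2 = 1/12*pi_S0 + 1/12*pi_S1 + 1/12*pi_S2 + 1/6*pi_S3 + 1/6*pi_S4
  pi_S3 = 1/3*pi_S0 + 1/3*pi_S1 + 1/4*pi_S2 + 1/4*pi_S3 + 1/3*pi_S4
  pi_S4 = 1/6*pi_S0 + 1/4*pi_S1 + 5/12*pi_S2 + 1/4*pi_S3 + 1/6*pi_S4
with normalization: pi_S0 + pi_S1 + pi_S2 + pi_S3 + pi_S4 = 1.

Using the first 4 balance equations plus normalization, the linear system A*pi = b is:
  [-11/12, 1/4, 1/12, 1/12, 1/6] . pi = 0
  [1/3, -11/12, 1/6, 1/4, 1/6] . pi = 0
  [1/12, 1/12, -11/12, 1/6, 1/6] . pi = 0
  [1/3, 1/3, 1/4, -3/4, 1/3] . pi = 0
  [1, 1, 1, 1, 1] . pi = 1

Solving yields:
  pi_S0 = 3820/28029
  pi_S1 = 5542/28029
  pi_S2 = 3592/28029
  pi_S3 = 8348/28029
  pi_S4 = 6727/28029

Verification (pi * P):
  3820/28029*1/12 + 5542/28029*1/4 + 3592/28029*1/12 + 8348/28029*1/12 + 6727/28029*1/6 = 3820/28029 = pi_S0  (ok)
  3820/28029*1/3 + 5542/28029*1/12 + 3592/28029*1/6 + 8348/28029*1/4 + 6727/28029*1/6 = 5542/28029 = pi_S1  (ok)
  3820/28029*1/12 + 5542/28029*1/12 + 3592/28029*1/12 + 8348/28029*1/6 + 6727/28029*1/6 = 3592/28029 = pi_S2  (ok)
  3820/28029*1/3 + 5542/28029*1/3 + 3592/28029*1/4 + 8348/28029*1/4 + 6727/28029*1/3 = 8348/28029 = pi_S3  (ok)
  3820/28029*1/6 + 5542/28029*1/4 + 3592/28029*5/12 + 8348/28029*1/4 + 6727/28029*1/6 = 6727/28029 = pi_S4  (ok)

Answer: 3820/28029 5542/28029 3592/28029 8348/28029 6727/28029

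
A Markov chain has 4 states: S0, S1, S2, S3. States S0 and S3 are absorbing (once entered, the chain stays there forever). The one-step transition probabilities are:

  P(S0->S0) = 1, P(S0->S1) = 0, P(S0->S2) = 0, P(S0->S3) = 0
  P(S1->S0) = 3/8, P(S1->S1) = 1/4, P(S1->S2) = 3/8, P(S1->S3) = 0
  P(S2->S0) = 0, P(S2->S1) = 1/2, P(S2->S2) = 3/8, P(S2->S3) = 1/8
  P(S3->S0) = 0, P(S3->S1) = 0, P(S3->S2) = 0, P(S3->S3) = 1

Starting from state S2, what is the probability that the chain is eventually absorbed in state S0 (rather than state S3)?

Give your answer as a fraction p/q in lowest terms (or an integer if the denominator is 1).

Answer: 2/3

Derivation:
Let a_i = P(absorbed in S0 | start in state i).
Boundary conditions: a_S0 = 1, a_S3 = 0.
For each transient state i, a_i = sum_j P(i->j) * a_j:
  a_S1 = 3/8*a_S0 + 1/4*a_S1 + 3/8*a_S2 + 0*a_S3
  a_S2 = 0*a_S0 + 1/2*a_S1 + 3/8*a_S2 + 1/8*a_S3

Substituting a_S0 = 1 and a_S3 = 0, rearrange to (I - Q) a = r where r[i] = P(i -> S0):
  [3/4, -3/8] . (a_S1, a_S2) = 3/8
  [-1/2, 5/8] . (a_S1, a_S2) = 0

Solving yields:
  a_S1 = 5/6
  a_S2 = 2/3

Starting state is S2, so the absorption probability is a_S2 = 2/3.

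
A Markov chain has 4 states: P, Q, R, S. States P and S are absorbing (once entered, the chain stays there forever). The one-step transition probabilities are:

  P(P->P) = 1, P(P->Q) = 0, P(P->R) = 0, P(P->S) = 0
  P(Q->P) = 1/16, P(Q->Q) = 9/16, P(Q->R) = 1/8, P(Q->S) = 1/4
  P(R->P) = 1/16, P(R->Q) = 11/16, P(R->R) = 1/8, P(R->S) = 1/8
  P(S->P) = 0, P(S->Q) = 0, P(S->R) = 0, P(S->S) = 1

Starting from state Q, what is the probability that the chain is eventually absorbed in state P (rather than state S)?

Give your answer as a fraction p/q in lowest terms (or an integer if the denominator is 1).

Answer: 4/19

Derivation:
Let a_i = P(absorbed in P | start in state i).
Boundary conditions: a_P = 1, a_S = 0.
For each transient state i, a_i = sum_j P(i->j) * a_j:
  a_Q = 1/16*a_P + 9/16*a_Q + 1/8*a_R + 1/4*a_S
  a_R = 1/16*a_P + 11/16*a_Q + 1/8*a_R + 1/8*a_S

Substituting a_P = 1 and a_S = 0, rearrange to (I - Q) a = r where r[i] = P(i -> P):
  [7/16, -1/8] . (a_Q, a_R) = 1/16
  [-11/16, 7/8] . (a_Q, a_R) = 1/16

Solving yields:
  a_Q = 4/19
  a_R = 9/38

Starting state is Q, so the absorption probability is a_Q = 4/19.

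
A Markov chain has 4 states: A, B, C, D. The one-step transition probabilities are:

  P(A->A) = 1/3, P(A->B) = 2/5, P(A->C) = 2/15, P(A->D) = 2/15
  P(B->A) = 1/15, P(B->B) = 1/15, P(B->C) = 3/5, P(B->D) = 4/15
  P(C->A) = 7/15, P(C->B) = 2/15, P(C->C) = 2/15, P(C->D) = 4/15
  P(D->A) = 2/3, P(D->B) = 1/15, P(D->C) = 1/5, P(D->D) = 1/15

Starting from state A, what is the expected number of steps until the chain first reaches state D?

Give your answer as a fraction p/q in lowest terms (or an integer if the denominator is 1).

Answer: 5

Derivation:
Let h_i = expected steps to first reach D from state i.
Boundary: h_D = 0.
First-step equations for the other states:
  h_A = 1 + 1/3*h_A + 2/5*h_B + 2/15*h_C + 2/15*h_D
  h_B = 1 + 1/15*h_A + 1/15*h_B + 3/5*h_C + 4/15*h_D
  h_C = 1 + 7/15*h_A + 2/15*h_B + 2/15*h_C + 4/15*h_D

Substituting h_D = 0 and rearranging gives the linear system (I - Q) h = 1:
  [2/3, -2/5, -2/15] . (h_A, h_B, h_C) = 1
  [-1/15, 14/15, -3/5] . (h_A, h_B, h_C) = 1
  [-7/15, -2/15, 13/15] . (h_A, h_B, h_C) = 1

Solving yields:
  h_A = 5
  h_B = 355/82
  h_C = 185/41

Starting state is A, so the expected hitting time is h_A = 5.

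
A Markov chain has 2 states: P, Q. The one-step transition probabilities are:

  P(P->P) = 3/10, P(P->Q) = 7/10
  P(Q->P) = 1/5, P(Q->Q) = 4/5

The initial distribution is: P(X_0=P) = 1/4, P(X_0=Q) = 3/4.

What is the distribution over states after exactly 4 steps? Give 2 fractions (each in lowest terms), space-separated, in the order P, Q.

Answer: 8889/40000 31111/40000

Derivation:
Propagating the distribution step by step (d_{t+1} = d_t * P):
d_0 = (P=1/4, Q=3/4)
  d_1[P] = 1/4*3/10 + 3/4*1/5 = 9/40
  d_1[Q] = 1/4*7/10 + 3/4*4/5 = 31/40
d_1 = (P=9/40, Q=31/40)
  d_2[P] = 9/40*3/10 + 31/40*1/5 = 89/400
  d_2[Q] = 9/40*7/10 + 31/40*4/5 = 311/400
d_2 = (P=89/400, Q=311/400)
  d_3[P] = 89/400*3/10 + 311/400*1/5 = 889/4000
  d_3[Q] = 89/400*7/10 + 311/400*4/5 = 3111/4000
d_3 = (P=889/4000, Q=3111/4000)
  d_4[P] = 889/4000*3/10 + 3111/4000*1/5 = 8889/40000
  d_4[Q] = 889/4000*7/10 + 3111/4000*4/5 = 31111/40000
d_4 = (P=8889/40000, Q=31111/40000)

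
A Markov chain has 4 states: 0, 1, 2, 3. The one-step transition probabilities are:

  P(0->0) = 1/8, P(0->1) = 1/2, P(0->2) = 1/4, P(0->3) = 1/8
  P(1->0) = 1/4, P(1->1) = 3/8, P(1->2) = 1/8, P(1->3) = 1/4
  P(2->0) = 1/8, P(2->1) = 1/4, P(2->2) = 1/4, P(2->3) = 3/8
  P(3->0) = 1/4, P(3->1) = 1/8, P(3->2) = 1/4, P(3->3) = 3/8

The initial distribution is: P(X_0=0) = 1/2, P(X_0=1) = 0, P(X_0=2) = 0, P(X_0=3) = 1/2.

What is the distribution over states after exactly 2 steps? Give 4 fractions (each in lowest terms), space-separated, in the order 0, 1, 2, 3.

Propagating the distribution step by step (d_{t+1} = d_t * P):
d_0 = (0=1/2, 1=0, 2=0, 3=1/2)
  d_1[0] = 1/2*1/8 + 0*1/4 + 0*1/8 + 1/2*1/4 = 3/16
  d_1[1] = 1/2*1/2 + 0*3/8 + 0*1/4 + 1/2*1/8 = 5/16
  d_1[2] = 1/2*1/4 + 0*1/8 + 0*1/4 + 1/2*1/4 = 1/4
  d_1[3] = 1/2*1/8 + 0*1/4 + 0*3/8 + 1/2*3/8 = 1/4
d_1 = (0=3/16, 1=5/16, 2=1/4, 3=1/4)
  d_2[0] = 3/16*1/8 + 5/16*1/4 + 1/4*1/8 + 1/4*1/4 = 25/128
  d_2[1] = 3/16*1/2 + 5/16*3/8 + 1/4*1/4 + 1/4*1/8 = 39/128
  d_2[2] = 3/16*1/4 + 5/16*1/8 + 1/4*1/4 + 1/4*1/4 = 27/128
  d_2[3] = 3/16*1/8 + 5/16*1/4 + 1/4*3/8 + 1/4*3/8 = 37/128
d_2 = (0=25/128, 1=39/128, 2=27/128, 3=37/128)

Answer: 25/128 39/128 27/128 37/128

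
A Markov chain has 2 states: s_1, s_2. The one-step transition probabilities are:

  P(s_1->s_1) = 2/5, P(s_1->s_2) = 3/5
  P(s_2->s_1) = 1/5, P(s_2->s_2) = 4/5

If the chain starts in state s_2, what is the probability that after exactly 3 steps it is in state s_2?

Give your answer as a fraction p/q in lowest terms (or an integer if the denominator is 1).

Answer: 94/125

Derivation:
Computing P^3 by repeated multiplication:
P^1 =
  s_1: [2/5, 3/5]
  s_2: [1/5, 4/5]
P^2 =
  s_1: [7/25, 18/25]
  s_2: [6/25, 19/25]
P^3 =
  s_1: [32/125, 93/125]
  s_2: [31/125, 94/125]

(P^3)[s_2 -> s_2] = 94/125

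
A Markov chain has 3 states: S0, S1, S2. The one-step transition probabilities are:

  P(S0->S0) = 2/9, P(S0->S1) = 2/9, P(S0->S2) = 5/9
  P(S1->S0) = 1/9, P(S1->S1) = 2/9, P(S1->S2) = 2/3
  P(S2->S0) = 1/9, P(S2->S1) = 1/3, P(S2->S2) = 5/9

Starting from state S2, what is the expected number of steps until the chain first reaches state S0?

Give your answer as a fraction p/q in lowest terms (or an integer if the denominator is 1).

Answer: 9

Derivation:
Let h_i = expected steps to first reach S0 from state i.
Boundary: h_S0 = 0.
First-step equations for the other states:
  h_S1 = 1 + 1/9*h_S0 + 2/9*h_S1 + 2/3*h_S2
  h_S2 = 1 + 1/9*h_S0 + 1/3*h_S1 + 5/9*h_S2

Substituting h_S0 = 0 and rearranging gives the linear system (I - Q) h = 1:
  [7/9, -2/3] . (h_S1, h_S2) = 1
  [-1/3, 4/9] . (h_S1, h_S2) = 1

Solving yields:
  h_S1 = 9
  h_S2 = 9

Starting state is S2, so the expected hitting time is h_S2 = 9.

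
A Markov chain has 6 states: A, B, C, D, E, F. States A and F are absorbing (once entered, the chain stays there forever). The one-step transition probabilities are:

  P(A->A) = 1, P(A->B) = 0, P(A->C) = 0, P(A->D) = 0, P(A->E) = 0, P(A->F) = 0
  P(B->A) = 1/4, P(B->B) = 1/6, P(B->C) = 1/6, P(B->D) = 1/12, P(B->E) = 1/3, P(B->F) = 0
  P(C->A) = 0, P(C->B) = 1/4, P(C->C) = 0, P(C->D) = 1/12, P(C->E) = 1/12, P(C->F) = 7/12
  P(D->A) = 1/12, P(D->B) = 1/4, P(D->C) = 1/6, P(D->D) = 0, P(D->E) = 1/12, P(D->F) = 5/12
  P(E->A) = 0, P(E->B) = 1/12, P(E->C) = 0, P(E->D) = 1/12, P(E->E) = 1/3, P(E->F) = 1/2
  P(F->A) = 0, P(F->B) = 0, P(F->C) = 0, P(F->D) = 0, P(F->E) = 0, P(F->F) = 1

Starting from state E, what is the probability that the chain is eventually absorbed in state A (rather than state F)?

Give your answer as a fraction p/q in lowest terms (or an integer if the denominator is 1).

Answer: 170/2371

Derivation:
Let a_i = P(absorbed in A | start in state i).
Boundary conditions: a_A = 1, a_F = 0.
For each transient state i, a_i = sum_j P(i->j) * a_j:
  a_B = 1/4*a_A + 1/6*a_B + 1/6*a_C + 1/12*a_D + 1/3*a_E + 0*a_F
  a_C = 0*a_A + 1/4*a_B + 0*a_C + 1/12*a_D + 1/12*a_E + 7/12*a_F
  a_D = 1/12*a_A + 1/4*a_B + 1/6*a_C + 0*a_D + 1/12*a_E + 5/12*a_F
  a_E = 0*a_A + 1/12*a_B + 0*a_C + 1/12*a_D + 1/3*a_E + 1/2*a_F

Substituting a_A = 1 and a_F = 0, rearrange to (I - Q) a = r where r[i] = P(i -> A):
  [5/6, -1/6, -1/12, -1/3] . (a_B, a_C, a_D, a_E) = 1/4
  [-1/4, 1, -1/12, -1/12] . (a_B, a_C, a_D, a_E) = 0
  [-1/4, -1/6, 1, -1/12] . (a_B, a_C, a_D, a_E) = 1/12
  [-1/12, 0, -1/12, 2/3] . (a_B, a_C, a_D, a_E) = 0

Solving yields:
  a_B = 882/2371
  a_C = 549/4742
  a_D = 478/2371
  a_E = 170/2371

Starting state is E, so the absorption probability is a_E = 170/2371.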